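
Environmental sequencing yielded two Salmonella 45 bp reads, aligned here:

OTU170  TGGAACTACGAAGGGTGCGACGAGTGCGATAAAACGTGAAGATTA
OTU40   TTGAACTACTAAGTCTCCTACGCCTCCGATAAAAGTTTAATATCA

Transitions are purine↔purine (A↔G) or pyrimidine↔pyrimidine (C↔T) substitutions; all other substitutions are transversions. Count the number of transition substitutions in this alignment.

1

Differing sites — 2:G/T (Tv); 10:G/T (Tv); 14:G/T (Tv); 15:G/C (Tv); 17:G/C (Tv); 19:G/T (Tv); 23:A/C (Tv); 24:G/C (Tv); 26:G/C (Tv); 35:C/G (Tv); 36:G/T (Tv); 38:G/T (Tv); 41:G/T (Tv); 44:T/C (Ti).
Of the 14 differences, 1 transition and 13 transversions, so the answer is 1.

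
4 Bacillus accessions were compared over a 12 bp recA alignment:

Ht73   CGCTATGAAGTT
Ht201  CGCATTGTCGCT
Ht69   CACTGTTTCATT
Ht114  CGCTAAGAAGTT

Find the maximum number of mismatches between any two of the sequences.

7

Pairwise Hamming distances:
  Ht73 vs Ht201: 5
  Ht73 vs Ht69: 6
  Ht73 vs Ht114: 1
  Ht201 vs Ht69: 6
  Ht201 vs Ht114: 6
  Ht69 vs Ht114: 7
The largest is 7, between Ht69 and Ht114.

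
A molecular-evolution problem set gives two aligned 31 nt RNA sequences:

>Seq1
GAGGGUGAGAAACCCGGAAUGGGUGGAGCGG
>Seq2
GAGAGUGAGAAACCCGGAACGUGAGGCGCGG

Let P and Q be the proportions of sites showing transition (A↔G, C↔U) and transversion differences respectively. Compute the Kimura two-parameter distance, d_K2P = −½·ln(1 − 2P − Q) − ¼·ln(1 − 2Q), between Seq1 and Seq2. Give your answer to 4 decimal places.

0.1817

The sequences differ at positions 4 (G/A, transition), 20 (U/C, transition), 22 (G/U, transversion), 24 (U/A, transversion), 27 (A/C, transversion).
Of the 5 differences, 2 transitions and 3 transversions over 31 sites: P = 2/31 = 0.064516, Q = 3/31 = 0.096774.
d = −0.5·ln(0.774194) − 0.25·ln(0.806452) = −0.5·(-0.255933) − 0.25·(-0.215111) = 0.1817.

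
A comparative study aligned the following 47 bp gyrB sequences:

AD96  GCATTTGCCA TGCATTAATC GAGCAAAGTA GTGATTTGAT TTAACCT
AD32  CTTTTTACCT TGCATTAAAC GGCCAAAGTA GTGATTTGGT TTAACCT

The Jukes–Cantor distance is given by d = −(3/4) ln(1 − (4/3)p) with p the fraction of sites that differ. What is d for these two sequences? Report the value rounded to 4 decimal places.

Differing sites — 1:G/C; 2:C/T; 3:A/T; 7:G/A; 10:A/T; 19:T/A; 22:A/G; 23:G/C; 39:A/G.
p = 9/47 = 0.191489.
d = −0.75 · ln(1 − (4/3)·0.191489) = −0.75 · ln(0.744681) = −0.75 · (-0.294799) = 0.2211.

0.2211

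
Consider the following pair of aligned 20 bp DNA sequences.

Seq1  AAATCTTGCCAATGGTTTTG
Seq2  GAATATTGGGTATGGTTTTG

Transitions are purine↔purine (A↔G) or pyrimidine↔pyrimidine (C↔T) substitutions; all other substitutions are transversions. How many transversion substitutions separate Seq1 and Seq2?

4

Differing sites — 1:A/G (Ti); 5:C/A (Tv); 9:C/G (Tv); 10:C/G (Tv); 11:A/T (Tv).
Of the 5 differences, 1 transition and 4 transversions, so the answer is 4.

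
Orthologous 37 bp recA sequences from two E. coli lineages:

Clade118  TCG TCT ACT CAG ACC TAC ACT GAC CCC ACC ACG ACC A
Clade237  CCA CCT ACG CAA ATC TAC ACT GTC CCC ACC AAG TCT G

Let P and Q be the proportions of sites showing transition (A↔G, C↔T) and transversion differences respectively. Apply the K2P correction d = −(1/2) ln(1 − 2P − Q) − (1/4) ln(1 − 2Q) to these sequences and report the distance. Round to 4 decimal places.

0.3941

The sequences differ at positions 1 (T/C, transition), 3 (G/A, transition), 4 (T/C, transition), 9 (T/G, transversion), 12 (G/A, transition), 14 (C/T, transition), 23 (A/T, transversion), 32 (C/A, transversion), 34 (A/T, transversion), 36 (C/T, transition), 37 (A/G, transition).
Of the 11 differences, 7 transitions and 4 transversions over 37 sites: P = 7/37 = 0.189189, Q = 4/37 = 0.108108.
d = −0.5·ln(0.513514) − 0.25·ln(0.783784) = −0.5·(-0.666478) − 0.25·(-0.243622) = 0.3941.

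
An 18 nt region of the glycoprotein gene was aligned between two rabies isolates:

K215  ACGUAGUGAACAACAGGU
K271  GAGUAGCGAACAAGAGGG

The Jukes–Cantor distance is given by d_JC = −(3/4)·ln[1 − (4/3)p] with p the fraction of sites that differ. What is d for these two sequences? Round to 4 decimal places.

0.3470

Differing sites — 1:A/G; 2:C/A; 7:U/C; 14:C/G; 18:U/G.
p = 5/18 = 0.277778.
d = −0.75 · ln(1 − (4/3)·0.277778) = −0.75 · ln(0.629629) = −0.75 · (-0.462625) = 0.3470.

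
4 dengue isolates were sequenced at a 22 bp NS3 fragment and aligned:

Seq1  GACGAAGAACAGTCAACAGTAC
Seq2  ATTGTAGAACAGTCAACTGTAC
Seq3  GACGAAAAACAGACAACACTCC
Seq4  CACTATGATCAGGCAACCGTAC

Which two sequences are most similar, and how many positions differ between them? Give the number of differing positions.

4

Pairwise Hamming distances:
  Seq1 vs Seq2: 5
  Seq1 vs Seq3: 4
  Seq1 vs Seq4: 6
  Seq2 vs Seq3: 9
  Seq2 vs Seq4: 9
  Seq3 vs Seq4: 9
The smallest is 4, between Seq1 and Seq3.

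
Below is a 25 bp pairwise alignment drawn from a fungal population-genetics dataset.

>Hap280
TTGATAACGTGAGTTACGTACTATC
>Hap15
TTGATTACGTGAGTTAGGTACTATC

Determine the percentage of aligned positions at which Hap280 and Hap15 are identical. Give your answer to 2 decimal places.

Mismatches occur at site 6 (A↔T), site 17 (C↔G).
23 of the 25 sites match, so the percent identity is 23/25 × 100 = 92.00%.

92.00%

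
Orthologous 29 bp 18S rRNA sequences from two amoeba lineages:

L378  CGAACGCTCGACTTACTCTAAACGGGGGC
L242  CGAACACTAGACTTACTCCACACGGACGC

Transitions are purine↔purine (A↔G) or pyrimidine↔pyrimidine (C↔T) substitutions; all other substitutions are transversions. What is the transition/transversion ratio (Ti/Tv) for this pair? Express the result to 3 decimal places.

Mismatches occur at site 6 (G→A, transition), site 9 (C→A, transversion), site 19 (T→C, transition), site 21 (A→C, transversion), site 26 (G→A, transition), site 27 (G→C, transversion).
Of the 6 differences, 3 transitions and 3 transversions, so Ti/Tv = 3/3 = 1.000.

1.000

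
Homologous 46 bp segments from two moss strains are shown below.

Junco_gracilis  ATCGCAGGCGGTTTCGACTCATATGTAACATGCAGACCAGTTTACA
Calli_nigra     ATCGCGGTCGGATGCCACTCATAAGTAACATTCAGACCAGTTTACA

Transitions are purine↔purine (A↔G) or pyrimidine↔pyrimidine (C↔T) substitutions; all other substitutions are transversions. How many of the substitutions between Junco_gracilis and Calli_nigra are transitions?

Mismatches occur at site 6 (A↔G, transition), site 8 (G↔T, transversion), site 12 (T↔A, transversion), site 14 (T↔G, transversion), site 16 (G↔C, transversion), site 24 (T↔A, transversion), site 32 (G↔T, transversion).
Of the 7 differences, 1 transition and 6 transversions, so the answer is 1.

1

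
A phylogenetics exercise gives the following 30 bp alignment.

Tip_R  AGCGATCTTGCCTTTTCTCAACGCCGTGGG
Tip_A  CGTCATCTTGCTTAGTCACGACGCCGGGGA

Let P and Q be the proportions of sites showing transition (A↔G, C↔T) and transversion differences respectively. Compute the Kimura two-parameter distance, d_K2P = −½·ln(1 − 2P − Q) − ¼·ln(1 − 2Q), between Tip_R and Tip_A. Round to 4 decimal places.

0.4420

Mismatches occur at site 1 (A→C, transversion), site 3 (C→T, transition), site 4 (G→C, transversion), site 12 (C→T, transition), site 14 (T→A, transversion), site 15 (T→G, transversion), site 18 (T→A, transversion), site 20 (A→G, transition), site 27 (T→G, transversion), site 30 (G→A, transition).
Of the 10 differences, 4 transitions and 6 transversions over 30 sites: P = 4/30 = 0.133333, Q = 6/30 = 0.200000.
d = −0.5·ln(0.533334) − 0.25·ln(0.600000) = −0.5·(-0.628607) − 0.25·(-0.510826) = 0.4420.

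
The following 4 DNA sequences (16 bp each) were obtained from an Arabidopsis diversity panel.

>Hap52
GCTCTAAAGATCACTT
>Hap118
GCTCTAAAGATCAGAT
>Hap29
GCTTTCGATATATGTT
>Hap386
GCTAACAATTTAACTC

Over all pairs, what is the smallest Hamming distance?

2

Pairwise Hamming distances:
  Hap52 vs Hap118: 2
  Hap52 vs Hap29: 7
  Hap52 vs Hap386: 7
  Hap118 vs Hap29: 7
  Hap118 vs Hap386: 9
  Hap29 vs Hap386: 7
The smallest is 2, between Hap52 and Hap118.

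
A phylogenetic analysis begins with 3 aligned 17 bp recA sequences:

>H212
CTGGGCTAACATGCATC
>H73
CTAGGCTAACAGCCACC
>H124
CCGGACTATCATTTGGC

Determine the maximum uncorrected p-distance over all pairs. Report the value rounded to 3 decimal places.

Pairwise Hamming distances:
  H212 vs H73: 4
  H212 vs H124: 7
  H73 vs H124: 9
The largest is 9 mismatches, between H73 and H124; p = 9/17 = 0.529.

0.529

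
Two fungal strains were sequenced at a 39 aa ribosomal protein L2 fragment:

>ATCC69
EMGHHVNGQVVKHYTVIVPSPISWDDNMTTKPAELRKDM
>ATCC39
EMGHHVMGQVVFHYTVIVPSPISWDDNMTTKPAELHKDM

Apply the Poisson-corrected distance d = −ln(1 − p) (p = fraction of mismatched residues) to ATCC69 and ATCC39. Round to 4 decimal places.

Differing sites — 7:N/M; 12:K/F; 36:R/H.
p = 3/39 = 0.076923.
d = −ln(1 − 0.076923) = −ln(0.923077) = 0.0800.

0.0800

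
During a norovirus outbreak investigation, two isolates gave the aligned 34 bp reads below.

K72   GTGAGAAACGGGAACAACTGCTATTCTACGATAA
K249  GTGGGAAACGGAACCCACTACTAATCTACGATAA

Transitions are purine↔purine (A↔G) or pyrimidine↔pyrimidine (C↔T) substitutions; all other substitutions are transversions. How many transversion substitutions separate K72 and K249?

3

Mismatches occur at site 4 (A/G, transition), site 12 (G/A, transition), site 14 (A/C, transversion), site 16 (A/C, transversion), site 20 (G/A, transition), site 24 (T/A, transversion).
Of the 6 differences, 3 transitions and 3 transversions, so the answer is 3.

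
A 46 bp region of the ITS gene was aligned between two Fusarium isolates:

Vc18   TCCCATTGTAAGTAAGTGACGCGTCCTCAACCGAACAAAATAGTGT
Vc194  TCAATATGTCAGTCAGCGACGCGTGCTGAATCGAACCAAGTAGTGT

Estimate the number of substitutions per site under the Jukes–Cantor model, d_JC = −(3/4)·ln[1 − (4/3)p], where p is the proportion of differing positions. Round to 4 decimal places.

0.3206

Mismatches occur at site 3 (C/A), site 4 (C/A), site 5 (A/T), site 6 (T/A), site 10 (A/C), site 14 (A/C), site 17 (T/C), site 25 (C/G), site 28 (C/G), site 31 (C/T), site 37 (A/C), site 40 (A/G).
p = 12/46 = 0.260870.
d = −0.75 · ln(1 − (4/3)·0.260870) = −0.75 · ln(0.652173) = −0.75 · (-0.427445) = 0.3206.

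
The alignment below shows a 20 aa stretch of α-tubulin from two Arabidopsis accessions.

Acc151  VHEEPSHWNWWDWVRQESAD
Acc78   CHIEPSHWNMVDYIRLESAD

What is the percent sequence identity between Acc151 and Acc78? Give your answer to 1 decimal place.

The sequences differ at positions 1 (V/C), 3 (E/I), 10 (W/M), 11 (W/V), 13 (W/Y), 14 (V/I), 16 (Q/L).
13 of the 20 sites match, so the percent identity is 13/20 × 100 = 65.0%.

65.0%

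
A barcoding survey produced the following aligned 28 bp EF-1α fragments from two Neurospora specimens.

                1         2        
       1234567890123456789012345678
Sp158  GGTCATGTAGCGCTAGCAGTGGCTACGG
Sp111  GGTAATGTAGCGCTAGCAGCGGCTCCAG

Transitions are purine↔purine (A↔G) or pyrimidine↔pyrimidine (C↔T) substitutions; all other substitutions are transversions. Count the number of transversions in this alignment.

2

Differing sites — 4:C/A (Tv); 20:T/C (Ti); 25:A/C (Tv); 27:G/A (Ti).
Of the 4 differences, 2 transitions and 2 transversions, so the answer is 2.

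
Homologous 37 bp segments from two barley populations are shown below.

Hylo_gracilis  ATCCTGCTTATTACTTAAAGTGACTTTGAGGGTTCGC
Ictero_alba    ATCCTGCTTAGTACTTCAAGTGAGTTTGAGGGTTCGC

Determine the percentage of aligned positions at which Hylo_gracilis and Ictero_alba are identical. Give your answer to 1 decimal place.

The sequences differ at positions 11 (T/G), 17 (A/C), 24 (C/G).
34 of the 37 sites match, so the percent identity is 34/37 × 100 = 91.9%.

91.9%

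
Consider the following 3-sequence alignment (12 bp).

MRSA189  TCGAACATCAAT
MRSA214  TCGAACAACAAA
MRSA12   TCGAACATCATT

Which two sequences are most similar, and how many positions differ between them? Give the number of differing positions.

1

Pairwise Hamming distances:
  MRSA189 vs MRSA214: 2
  MRSA189 vs MRSA12: 1
  MRSA214 vs MRSA12: 3
The smallest is 1, between MRSA189 and MRSA12.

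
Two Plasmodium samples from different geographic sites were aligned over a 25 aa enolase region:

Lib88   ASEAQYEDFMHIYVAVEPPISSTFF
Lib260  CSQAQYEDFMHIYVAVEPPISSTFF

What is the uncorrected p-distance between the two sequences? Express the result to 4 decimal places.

0.0800

Mismatches occur at site 1 (A→C), site 3 (E→Q).
There are 2 differences over 25 sites, so p = 2/25 = 0.0800.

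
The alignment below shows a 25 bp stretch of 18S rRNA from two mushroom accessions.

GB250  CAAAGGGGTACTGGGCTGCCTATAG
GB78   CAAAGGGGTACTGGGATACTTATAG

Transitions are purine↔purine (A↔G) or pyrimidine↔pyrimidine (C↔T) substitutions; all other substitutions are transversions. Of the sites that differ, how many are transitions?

Differing sites — 16:C/A (Tv); 18:G/A (Ti); 20:C/T (Ti).
Of the 3 differences, 2 transitions and 1 transversion, so the answer is 2.

2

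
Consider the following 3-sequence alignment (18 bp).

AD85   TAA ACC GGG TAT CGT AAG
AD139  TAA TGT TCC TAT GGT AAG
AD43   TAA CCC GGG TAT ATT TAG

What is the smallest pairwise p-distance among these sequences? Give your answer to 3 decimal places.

Pairwise Hamming distances:
  AD85 vs AD139: 7
  AD85 vs AD43: 4
  AD139 vs AD43: 9
The smallest is 4 mismatches, between AD85 and AD43; p = 4/18 = 0.222.

0.222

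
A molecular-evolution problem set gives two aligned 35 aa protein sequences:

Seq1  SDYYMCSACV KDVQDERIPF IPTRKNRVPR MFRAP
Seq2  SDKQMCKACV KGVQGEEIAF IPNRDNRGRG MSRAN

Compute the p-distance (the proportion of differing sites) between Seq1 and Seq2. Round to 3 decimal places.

0.400

Differing sites — 3:Y/K; 4:Y/Q; 7:S/K; 12:D/G; 15:D/G; 17:R/E; 19:P/A; 23:T/N; 25:K/D; 28:V/G; 29:P/R; 30:R/G; 32:F/S; 35:P/N.
There are 14 differences over 35 sites, so p = 14/35 = 0.400.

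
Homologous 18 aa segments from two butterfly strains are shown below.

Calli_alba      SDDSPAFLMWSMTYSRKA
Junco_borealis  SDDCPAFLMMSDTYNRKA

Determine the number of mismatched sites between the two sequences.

Differing sites — 4:S/C; 10:W/M; 12:M/D; 15:S/N.
That gives 4 mismatches out of 18 aligned sites, so the Hamming distance is 4.

4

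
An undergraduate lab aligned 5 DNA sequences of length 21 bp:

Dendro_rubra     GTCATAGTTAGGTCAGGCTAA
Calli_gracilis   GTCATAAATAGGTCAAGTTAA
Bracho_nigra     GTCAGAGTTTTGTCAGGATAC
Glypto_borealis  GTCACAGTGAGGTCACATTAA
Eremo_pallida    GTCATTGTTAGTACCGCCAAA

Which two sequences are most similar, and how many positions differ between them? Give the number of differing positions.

Pairwise Hamming distances:
  Dendro_rubra vs Calli_gracilis: 4
  Dendro_rubra vs Bracho_nigra: 5
  Dendro_rubra vs Glypto_borealis: 5
  Dendro_rubra vs Eremo_pallida: 6
  Calli_gracilis vs Bracho_nigra: 8
  Calli_gracilis vs Glypto_borealis: 6
  Calli_gracilis vs Eremo_pallida: 10
  Bracho_nigra vs Glypto_borealis: 8
  Bracho_nigra vs Eremo_pallida: 11
  Glypto_borealis vs Eremo_pallida: 10
The smallest is 4, between Dendro_rubra and Calli_gracilis.

4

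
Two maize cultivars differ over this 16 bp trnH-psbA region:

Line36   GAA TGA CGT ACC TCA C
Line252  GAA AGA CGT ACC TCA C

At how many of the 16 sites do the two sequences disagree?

1

A single mismatch occurs at site 4 (T/A).
That gives 1 mismatch out of 16 aligned sites, so the Hamming distance is 1.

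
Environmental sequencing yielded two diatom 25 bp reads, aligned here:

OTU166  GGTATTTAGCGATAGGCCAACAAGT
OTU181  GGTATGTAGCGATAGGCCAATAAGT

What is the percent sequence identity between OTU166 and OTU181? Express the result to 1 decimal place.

92.0%

Differing sites — 6:T/G; 21:C/T.
23 of the 25 sites match, so the percent identity is 23/25 × 100 = 92.0%.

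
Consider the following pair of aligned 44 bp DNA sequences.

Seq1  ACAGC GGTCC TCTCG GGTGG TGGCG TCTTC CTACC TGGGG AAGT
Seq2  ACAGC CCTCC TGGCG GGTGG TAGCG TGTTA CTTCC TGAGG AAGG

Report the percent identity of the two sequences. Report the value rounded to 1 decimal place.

The sequences differ at positions 6 (G/C), 7 (G/C), 12 (C/G), 13 (T/G), 22 (G/A), 27 (C/G), 30 (C/A), 33 (A/T), 38 (G/A), 44 (T/G).
34 of the 44 sites match, so the percent identity is 34/44 × 100 = 77.3%.

77.3%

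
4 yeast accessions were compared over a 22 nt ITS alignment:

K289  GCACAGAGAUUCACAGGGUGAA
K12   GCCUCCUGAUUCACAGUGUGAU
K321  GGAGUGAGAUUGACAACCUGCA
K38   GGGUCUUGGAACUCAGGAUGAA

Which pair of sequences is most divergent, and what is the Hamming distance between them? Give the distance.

Pairwise Hamming distances:
  K289 vs K12: 7
  K289 vs K321: 8
  K289 vs K38: 11
  K12 vs K321: 12
  K12 vs K38: 10
  K321 vs K38: 14
The largest is 14, between K321 and K38.

14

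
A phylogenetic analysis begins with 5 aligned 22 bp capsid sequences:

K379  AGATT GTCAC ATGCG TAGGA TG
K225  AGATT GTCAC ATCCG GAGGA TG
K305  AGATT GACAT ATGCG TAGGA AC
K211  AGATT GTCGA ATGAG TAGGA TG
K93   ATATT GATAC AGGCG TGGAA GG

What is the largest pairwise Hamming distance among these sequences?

Pairwise Hamming distances:
  K379 vs K225: 2
  K379 vs K305: 4
  K379 vs K211: 3
  K379 vs K93: 7
  K225 vs K305: 6
  K225 vs K211: 5
  K225 vs K93: 9
  K305 vs K211: 6
  K305 vs K93: 8
  K211 vs K93: 10
The largest is 10, between K211 and K93.

10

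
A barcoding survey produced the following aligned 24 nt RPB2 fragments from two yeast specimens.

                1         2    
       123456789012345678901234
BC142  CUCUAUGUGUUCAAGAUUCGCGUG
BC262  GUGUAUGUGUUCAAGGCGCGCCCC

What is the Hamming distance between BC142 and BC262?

The sequences differ at positions 1 (C/G), 3 (C/G), 16 (A/G), 17 (U/C), 18 (U/G), 22 (G/C), 23 (U/C), 24 (G/C).
That gives 8 mismatches out of 24 aligned sites, so the Hamming distance is 8.

8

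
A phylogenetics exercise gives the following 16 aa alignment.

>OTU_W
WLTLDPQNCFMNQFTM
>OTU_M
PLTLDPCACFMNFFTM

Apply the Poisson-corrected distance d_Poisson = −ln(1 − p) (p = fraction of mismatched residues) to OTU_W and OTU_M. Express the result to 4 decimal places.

Mismatches occur at site 1 (W→P), site 7 (Q→C), site 8 (N→A), site 13 (Q→F).
p = 4/16 = 0.250000.
d = −ln(1 − 0.250000) = −ln(0.750000) = 0.2877.

0.2877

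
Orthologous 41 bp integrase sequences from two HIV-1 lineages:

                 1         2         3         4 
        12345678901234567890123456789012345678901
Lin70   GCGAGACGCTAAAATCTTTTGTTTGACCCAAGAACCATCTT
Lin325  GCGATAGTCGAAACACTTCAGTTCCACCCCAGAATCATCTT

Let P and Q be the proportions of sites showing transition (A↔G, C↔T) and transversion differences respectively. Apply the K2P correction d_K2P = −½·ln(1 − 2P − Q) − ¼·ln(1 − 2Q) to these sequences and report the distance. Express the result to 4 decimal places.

0.3723

Mismatches occur at site 5 (G→T, transversion), site 7 (C→G, transversion), site 8 (G→T, transversion), site 10 (T→G, transversion), site 14 (A→C, transversion), site 15 (T→A, transversion), site 19 (T→C, transition), site 20 (T→A, transversion), site 24 (T→C, transition), site 25 (G→C, transversion), site 30 (A→C, transversion), site 35 (C→T, transition).
Of the 12 differences, 3 transitions and 9 transversions over 41 sites: P = 3/41 = 0.073171, Q = 9/41 = 0.219512.
d = −0.5·ln(0.634146) − 0.25·ln(0.560976) = −0.5·(-0.455476) − 0.25·(-0.578077) = 0.3723.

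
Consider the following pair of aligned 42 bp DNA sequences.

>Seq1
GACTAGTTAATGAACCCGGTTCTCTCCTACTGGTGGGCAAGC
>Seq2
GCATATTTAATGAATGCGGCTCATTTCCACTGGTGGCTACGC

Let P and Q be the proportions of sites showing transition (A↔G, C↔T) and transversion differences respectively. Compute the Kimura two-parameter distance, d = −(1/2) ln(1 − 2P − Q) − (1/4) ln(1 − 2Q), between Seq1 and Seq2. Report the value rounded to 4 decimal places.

0.4025

Differing sites — 2:A/C (Tv); 3:C/A (Tv); 6:G/T (Tv); 15:C/T (Ti); 16:C/G (Tv); 20:T/C (Ti); 23:T/A (Tv); 24:C/T (Ti); 26:C/T (Ti); 28:T/C (Ti); 37:G/C (Tv); 38:C/T (Ti); 40:A/C (Tv).
Of the 13 differences, 6 transitions and 7 transversions over 42 sites: P = 6/42 = 0.142857, Q = 7/42 = 0.166667.
d = −0.5·ln(0.547619) − 0.25·ln(0.666666) = −0.5·(-0.602175) − 0.25·(-0.405466) = 0.4025.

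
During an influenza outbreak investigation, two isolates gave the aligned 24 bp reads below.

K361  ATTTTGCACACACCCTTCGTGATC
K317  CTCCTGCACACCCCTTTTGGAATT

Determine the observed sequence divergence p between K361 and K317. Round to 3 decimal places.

0.375

Differing sites — 1:A/C; 3:T/C; 4:T/C; 12:A/C; 15:C/T; 18:C/T; 20:T/G; 21:G/A; 24:C/T.
There are 9 differences over 24 sites, so p = 9/24 = 0.375.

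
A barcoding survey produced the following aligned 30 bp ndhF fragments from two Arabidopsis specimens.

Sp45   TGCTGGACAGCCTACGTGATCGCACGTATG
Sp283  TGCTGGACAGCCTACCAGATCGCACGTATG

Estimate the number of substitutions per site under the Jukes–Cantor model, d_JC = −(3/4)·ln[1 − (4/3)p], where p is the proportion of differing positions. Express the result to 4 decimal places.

0.0698

The sequences differ at positions 16 (G/C), 17 (T/A).
p = 2/30 = 0.066667.
d = −0.75 · ln(1 − (4/3)·0.066667) = −0.75 · ln(0.911111) = −0.75 · (-0.093091) = 0.0698.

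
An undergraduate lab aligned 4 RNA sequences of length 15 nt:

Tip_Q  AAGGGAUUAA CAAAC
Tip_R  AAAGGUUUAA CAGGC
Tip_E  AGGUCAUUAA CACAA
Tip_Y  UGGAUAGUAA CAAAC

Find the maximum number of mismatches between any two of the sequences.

Pairwise Hamming distances:
  Tip_Q vs Tip_R: 4
  Tip_Q vs Tip_E: 5
  Tip_Q vs Tip_Y: 5
  Tip_R vs Tip_E: 8
  Tip_R vs Tip_Y: 9
  Tip_E vs Tip_Y: 6
The largest is 9, between Tip_R and Tip_Y.

9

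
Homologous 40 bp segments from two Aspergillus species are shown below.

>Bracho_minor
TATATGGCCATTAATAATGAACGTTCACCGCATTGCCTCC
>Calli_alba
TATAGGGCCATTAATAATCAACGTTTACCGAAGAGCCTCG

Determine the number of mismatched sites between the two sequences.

7

The sequences differ at positions 5 (T/G), 19 (G/C), 26 (C/T), 31 (C/A), 33 (T/G), 34 (T/A), 40 (C/G).
That gives 7 mismatches out of 40 aligned sites, so the Hamming distance is 7.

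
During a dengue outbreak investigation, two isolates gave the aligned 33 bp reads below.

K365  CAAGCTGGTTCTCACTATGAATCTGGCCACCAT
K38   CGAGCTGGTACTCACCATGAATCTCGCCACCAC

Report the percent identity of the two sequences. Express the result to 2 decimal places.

84.85%

Differing sites — 2:A/G; 10:T/A; 16:T/C; 25:G/C; 33:T/C.
28 of the 33 sites match, so the percent identity is 28/33 × 100 = 84.85%.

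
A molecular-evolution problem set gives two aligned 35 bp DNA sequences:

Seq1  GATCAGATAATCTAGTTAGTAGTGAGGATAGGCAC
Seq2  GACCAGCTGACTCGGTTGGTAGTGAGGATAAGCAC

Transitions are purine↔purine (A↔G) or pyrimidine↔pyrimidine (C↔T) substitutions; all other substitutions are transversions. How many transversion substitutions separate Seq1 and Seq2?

1

The sequences differ at positions 3 (T/C, transition), 7 (A/C, transversion), 9 (A/G, transition), 11 (T/C, transition), 12 (C/T, transition), 13 (T/C, transition), 14 (A/G, transition), 18 (A/G, transition), 31 (G/A, transition).
Of the 9 differences, 8 transitions and 1 transversion, so the answer is 1.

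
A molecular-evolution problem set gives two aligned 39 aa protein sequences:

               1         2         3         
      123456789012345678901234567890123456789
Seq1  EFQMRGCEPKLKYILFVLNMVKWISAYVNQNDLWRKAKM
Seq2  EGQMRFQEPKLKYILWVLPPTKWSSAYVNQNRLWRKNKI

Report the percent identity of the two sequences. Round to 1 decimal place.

Mismatches occur at site 2 (F↔G), site 6 (G↔F), site 7 (C↔Q), site 16 (F↔W), site 19 (N↔P), site 20 (M↔P), site 21 (V↔T), site 24 (I↔S), site 32 (D↔R), site 37 (A↔N), site 39 (M↔I).
28 of the 39 sites match, so the percent identity is 28/39 × 100 = 71.8%.

71.8%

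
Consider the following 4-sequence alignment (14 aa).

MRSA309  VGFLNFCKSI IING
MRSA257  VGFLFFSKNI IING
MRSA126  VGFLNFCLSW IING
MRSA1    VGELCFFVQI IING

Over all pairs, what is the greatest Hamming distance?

Pairwise Hamming distances:
  MRSA309 vs MRSA257: 3
  MRSA309 vs MRSA126: 2
  MRSA309 vs MRSA1: 5
  MRSA257 vs MRSA126: 5
  MRSA257 vs MRSA1: 5
  MRSA126 vs MRSA1: 6
The largest is 6, between MRSA126 and MRSA1.

6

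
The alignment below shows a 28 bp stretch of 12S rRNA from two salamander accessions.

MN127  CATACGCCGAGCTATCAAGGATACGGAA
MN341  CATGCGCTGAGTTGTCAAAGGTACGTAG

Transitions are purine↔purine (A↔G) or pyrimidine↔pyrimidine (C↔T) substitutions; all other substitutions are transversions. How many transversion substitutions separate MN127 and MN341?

Mismatches occur at site 4 (A/G, transition), site 8 (C/T, transition), site 12 (C/T, transition), site 14 (A/G, transition), site 19 (G/A, transition), site 21 (A/G, transition), site 26 (G/T, transversion), site 28 (A/G, transition).
Of the 8 differences, 7 transitions and 1 transversion, so the answer is 1.

1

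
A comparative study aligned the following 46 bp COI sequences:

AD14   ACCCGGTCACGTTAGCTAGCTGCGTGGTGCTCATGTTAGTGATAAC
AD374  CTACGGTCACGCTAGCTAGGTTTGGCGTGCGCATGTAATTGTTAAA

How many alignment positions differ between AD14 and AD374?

Differing sites — 1:A/C; 2:C/T; 3:C/A; 12:T/C; 20:C/G; 22:G/T; 23:C/T; 25:T/G; 26:G/C; 31:T/G; 37:T/A; 39:G/T; 42:A/T; 46:C/A.
That gives 14 mismatches out of 46 aligned sites, so the Hamming distance is 14.

14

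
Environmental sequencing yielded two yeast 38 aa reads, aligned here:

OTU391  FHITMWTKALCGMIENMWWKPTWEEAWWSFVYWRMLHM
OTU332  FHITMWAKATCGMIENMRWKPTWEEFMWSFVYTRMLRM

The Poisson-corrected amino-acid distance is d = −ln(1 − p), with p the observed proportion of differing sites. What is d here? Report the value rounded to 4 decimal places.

Differing sites — 7:T/A; 10:L/T; 18:W/R; 26:A/F; 27:W/M; 33:W/T; 37:H/R.
p = 7/38 = 0.184211.
d = −ln(1 − 0.184211) = −ln(0.815789) = 0.2036.

0.2036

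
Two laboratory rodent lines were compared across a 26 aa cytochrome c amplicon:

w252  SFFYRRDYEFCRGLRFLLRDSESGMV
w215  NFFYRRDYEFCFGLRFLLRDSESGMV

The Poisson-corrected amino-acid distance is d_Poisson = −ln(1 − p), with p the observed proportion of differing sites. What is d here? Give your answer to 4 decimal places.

0.0800

Differing sites — 1:S/N; 12:R/F.
p = 2/26 = 0.076923.
d = −ln(1 − 0.076923) = −ln(0.923077) = 0.0800.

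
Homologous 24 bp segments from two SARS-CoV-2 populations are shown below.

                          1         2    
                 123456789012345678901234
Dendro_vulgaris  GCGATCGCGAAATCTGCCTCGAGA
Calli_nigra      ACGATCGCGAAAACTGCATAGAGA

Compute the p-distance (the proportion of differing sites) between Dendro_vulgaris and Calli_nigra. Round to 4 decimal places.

Mismatches occur at site 1 (G→A), site 13 (T→A), site 18 (C→A), site 20 (C→A).
There are 4 differences over 24 sites, so p = 4/24 = 0.1667.

0.1667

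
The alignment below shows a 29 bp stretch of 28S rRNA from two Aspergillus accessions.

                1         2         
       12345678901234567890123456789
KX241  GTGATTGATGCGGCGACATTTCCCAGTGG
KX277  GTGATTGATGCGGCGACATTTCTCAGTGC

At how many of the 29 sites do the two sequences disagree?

Differing sites — 23:C/T; 29:G/C.
That gives 2 mismatches out of 29 aligned sites, so the Hamming distance is 2.

2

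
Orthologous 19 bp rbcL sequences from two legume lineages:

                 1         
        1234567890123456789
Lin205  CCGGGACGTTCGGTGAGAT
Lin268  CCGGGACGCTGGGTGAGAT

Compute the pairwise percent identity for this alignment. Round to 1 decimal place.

89.5%

Mismatches occur at site 9 (T↔C), site 11 (C↔G).
17 of the 19 sites match, so the percent identity is 17/19 × 100 = 89.5%.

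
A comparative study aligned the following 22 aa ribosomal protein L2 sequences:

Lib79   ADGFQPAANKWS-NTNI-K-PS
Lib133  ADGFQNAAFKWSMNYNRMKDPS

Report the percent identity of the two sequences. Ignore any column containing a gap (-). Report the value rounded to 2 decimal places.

Excluding the 3 gap columns leaves 19 comparable sites.
Mismatches occur at site 6 (P/N), site 9 (N/F), site 15 (T/Y), site 17 (I/R).
15 of the 19 comparable sites match, so the percent identity is 15/19 × 100 = 78.95%.

78.95%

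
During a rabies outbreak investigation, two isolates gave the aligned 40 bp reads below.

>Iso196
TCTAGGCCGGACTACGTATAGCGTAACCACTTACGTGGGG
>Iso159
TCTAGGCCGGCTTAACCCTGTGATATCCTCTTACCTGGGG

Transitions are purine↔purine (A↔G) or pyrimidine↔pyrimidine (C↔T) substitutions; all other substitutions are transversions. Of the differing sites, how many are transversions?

The sequences differ at positions 11 (A/C, transversion), 12 (C/T, transition), 15 (C/A, transversion), 16 (G/C, transversion), 17 (T/C, transition), 18 (A/C, transversion), 20 (A/G, transition), 21 (G/T, transversion), 22 (C/G, transversion), 23 (G/A, transition), 26 (A/T, transversion), 29 (A/T, transversion), 35 (G/C, transversion).
Of the 13 differences, 4 transitions and 9 transversions, so the answer is 9.

9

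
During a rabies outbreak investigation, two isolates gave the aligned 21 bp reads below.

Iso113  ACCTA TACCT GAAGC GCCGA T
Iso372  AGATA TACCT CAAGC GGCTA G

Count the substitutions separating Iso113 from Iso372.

6

Differing sites — 2:C/G; 3:C/A; 11:G/C; 17:C/G; 19:G/T; 21:T/G.
That gives 6 mismatches out of 21 aligned sites, so the Hamming distance is 6.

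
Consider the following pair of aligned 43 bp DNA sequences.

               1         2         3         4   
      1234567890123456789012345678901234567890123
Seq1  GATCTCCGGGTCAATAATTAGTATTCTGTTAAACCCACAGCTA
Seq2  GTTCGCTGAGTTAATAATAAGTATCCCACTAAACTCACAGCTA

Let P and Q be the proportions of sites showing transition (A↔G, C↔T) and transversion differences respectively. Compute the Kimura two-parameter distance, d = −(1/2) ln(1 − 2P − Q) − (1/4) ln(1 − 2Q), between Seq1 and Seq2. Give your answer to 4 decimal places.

0.3291

The sequences differ at positions 2 (A/T, transversion), 5 (T/G, transversion), 7 (C/T, transition), 9 (G/A, transition), 12 (C/T, transition), 19 (T/A, transversion), 25 (T/C, transition), 27 (T/C, transition), 28 (G/A, transition), 29 (T/C, transition), 35 (C/T, transition).
Of the 11 differences, 8 transitions and 3 transversions over 43 sites: P = 8/43 = 0.186047, Q = 3/43 = 0.069767.
d = −0.5·ln(0.558139) − 0.25·ln(0.860466) = −0.5·(-0.583147) − 0.25·(-0.150281) = 0.3291.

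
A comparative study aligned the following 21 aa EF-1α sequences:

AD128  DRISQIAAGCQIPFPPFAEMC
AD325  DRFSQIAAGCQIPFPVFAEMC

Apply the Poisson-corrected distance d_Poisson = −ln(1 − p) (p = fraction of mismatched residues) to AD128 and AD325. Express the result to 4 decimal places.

Mismatches occur at site 3 (I/F), site 16 (P/V).
p = 2/21 = 0.095238.
d = −ln(1 − 0.095238) = −ln(0.904762) = 0.1001.

0.1001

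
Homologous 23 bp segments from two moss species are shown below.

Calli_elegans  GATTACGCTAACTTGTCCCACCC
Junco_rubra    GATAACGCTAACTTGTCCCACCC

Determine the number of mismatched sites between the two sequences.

The sequences differ at position 4 (T/A).
That gives 1 mismatch out of 23 aligned sites, so the Hamming distance is 1.

1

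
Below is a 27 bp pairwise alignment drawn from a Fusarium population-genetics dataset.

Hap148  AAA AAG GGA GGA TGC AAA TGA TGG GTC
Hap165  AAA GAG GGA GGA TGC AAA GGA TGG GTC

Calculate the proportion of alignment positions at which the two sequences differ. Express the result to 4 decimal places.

Differing sites — 4:A/G; 19:T/G.
There are 2 differences over 27 sites, so p = 2/27 = 0.0741.

0.0741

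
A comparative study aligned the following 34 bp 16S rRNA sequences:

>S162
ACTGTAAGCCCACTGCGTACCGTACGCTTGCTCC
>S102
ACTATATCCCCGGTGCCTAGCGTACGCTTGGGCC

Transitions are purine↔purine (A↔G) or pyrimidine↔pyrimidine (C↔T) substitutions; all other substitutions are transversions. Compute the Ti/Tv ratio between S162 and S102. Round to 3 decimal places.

Mismatches occur at site 4 (G/A, transition), site 7 (A/T, transversion), site 8 (G/C, transversion), site 12 (A/G, transition), site 13 (C/G, transversion), site 17 (G/C, transversion), site 20 (C/G, transversion), site 31 (C/G, transversion), site 32 (T/G, transversion).
Of the 9 differences, 2 transitions and 7 transversions, so Ti/Tv = 2/7 = 0.286.

0.286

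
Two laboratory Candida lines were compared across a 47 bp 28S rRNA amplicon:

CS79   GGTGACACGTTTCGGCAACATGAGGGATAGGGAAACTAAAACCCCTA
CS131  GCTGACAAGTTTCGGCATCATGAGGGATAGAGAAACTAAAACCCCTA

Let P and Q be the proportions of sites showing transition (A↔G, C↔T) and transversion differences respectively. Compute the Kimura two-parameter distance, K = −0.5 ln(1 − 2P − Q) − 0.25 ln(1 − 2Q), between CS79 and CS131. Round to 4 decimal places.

0.0904

The sequences differ at positions 2 (G/C, transversion), 8 (C/A, transversion), 18 (A/T, transversion), 31 (G/A, transition).
Of the 4 differences, 1 transition and 3 transversions over 47 sites: P = 1/47 = 0.021277, Q = 3/47 = 0.063830.
d = −0.5·ln(0.893616) − 0.25·ln(0.872340) = −0.5·(-0.112479) − 0.25·(-0.136576) = 0.0904.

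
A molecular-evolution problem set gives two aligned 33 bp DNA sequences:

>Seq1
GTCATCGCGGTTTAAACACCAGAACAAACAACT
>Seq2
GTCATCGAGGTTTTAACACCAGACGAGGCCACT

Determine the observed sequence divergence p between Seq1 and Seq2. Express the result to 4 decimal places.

Differing sites — 8:C/A; 14:A/T; 24:A/C; 25:C/G; 27:A/G; 28:A/G; 30:A/C.
There are 7 differences over 33 sites, so p = 7/33 = 0.2121.

0.2121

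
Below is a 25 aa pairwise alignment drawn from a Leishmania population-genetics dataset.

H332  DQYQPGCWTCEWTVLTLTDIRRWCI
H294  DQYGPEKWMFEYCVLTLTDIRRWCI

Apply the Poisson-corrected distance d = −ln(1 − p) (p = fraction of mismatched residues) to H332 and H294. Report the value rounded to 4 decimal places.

0.3285

The sequences differ at positions 4 (Q/G), 6 (G/E), 7 (C/K), 9 (T/M), 10 (C/F), 12 (W/Y), 13 (T/C).
p = 7/25 = 0.280000.
d = −ln(1 − 0.280000) = −ln(0.720000) = 0.3285.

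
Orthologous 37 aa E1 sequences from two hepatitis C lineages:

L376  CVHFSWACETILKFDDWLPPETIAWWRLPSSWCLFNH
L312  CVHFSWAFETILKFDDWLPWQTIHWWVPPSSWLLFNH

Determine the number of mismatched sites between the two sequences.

The sequences differ at positions 8 (C/F), 20 (P/W), 21 (E/Q), 24 (A/H), 27 (R/V), 28 (L/P), 33 (C/L).
That gives 7 mismatches out of 37 aligned sites, so the Hamming distance is 7.

7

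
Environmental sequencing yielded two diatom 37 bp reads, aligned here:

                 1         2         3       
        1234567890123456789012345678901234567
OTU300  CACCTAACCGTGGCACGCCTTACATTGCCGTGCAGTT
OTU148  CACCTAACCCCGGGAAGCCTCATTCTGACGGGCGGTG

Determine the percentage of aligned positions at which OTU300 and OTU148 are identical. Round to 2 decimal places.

Mismatches occur at site 10 (G↔C), site 11 (T↔C), site 14 (C↔G), site 16 (C↔A), site 21 (T↔C), site 23 (C↔T), site 24 (A↔T), site 25 (T↔C), site 28 (C↔A), site 31 (T↔G), site 34 (A↔G), site 37 (T↔G).
25 of the 37 sites match, so the percent identity is 25/37 × 100 = 67.57%.

67.57%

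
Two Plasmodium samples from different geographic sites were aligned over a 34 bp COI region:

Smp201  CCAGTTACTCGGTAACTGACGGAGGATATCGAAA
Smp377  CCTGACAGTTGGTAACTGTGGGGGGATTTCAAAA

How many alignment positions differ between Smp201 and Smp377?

10

The sequences differ at positions 3 (A/T), 5 (T/A), 6 (T/C), 8 (C/G), 10 (C/T), 19 (A/T), 20 (C/G), 23 (A/G), 28 (A/T), 31 (G/A).
That gives 10 mismatches out of 34 aligned sites, so the Hamming distance is 10.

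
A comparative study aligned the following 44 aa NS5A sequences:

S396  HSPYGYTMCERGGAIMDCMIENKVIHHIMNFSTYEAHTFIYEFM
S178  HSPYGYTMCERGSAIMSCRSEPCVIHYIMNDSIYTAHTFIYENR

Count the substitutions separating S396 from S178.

Differing sites — 13:G/S; 17:D/S; 19:M/R; 20:I/S; 22:N/P; 23:K/C; 27:H/Y; 31:F/D; 33:T/I; 35:E/T; 43:F/N; 44:M/R.
That gives 12 mismatches out of 44 aligned sites, so the Hamming distance is 12.

12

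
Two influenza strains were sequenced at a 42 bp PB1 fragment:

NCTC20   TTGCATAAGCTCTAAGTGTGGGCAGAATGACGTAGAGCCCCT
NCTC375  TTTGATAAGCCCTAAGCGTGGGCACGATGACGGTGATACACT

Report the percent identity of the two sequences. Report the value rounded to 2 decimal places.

Mismatches occur at site 3 (G→T), site 4 (C→G), site 11 (T→C), site 17 (T→C), site 25 (G→C), site 26 (A→G), site 33 (T→G), site 34 (A→T), site 37 (G→T), site 38 (C→A), site 40 (C→A).
31 of the 42 sites match, so the percent identity is 31/42 × 100 = 73.81%.

73.81%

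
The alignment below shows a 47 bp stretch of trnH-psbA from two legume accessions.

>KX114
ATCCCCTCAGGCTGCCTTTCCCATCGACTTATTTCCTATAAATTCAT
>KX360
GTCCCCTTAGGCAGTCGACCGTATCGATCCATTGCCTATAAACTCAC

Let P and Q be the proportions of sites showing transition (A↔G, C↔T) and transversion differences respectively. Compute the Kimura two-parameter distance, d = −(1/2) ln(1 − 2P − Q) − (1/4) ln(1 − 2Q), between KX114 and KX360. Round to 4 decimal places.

Differing sites — 1:A/G (Ti); 8:C/T (Ti); 13:T/A (Tv); 15:C/T (Ti); 17:T/G (Tv); 18:T/A (Tv); 19:T/C (Ti); 21:C/G (Tv); 22:C/T (Ti); 28:C/T (Ti); 29:T/C (Ti); 30:T/C (Ti); 34:T/G (Tv); 43:T/C (Ti); 47:T/C (Ti).
Of the 15 differences, 10 transitions and 5 transversions over 47 sites: P = 10/47 = 0.212766, Q = 5/47 = 0.106383.
d = −0.5·ln(0.468085) − 0.25·ln(0.787234) = −0.5·(-0.759105) − 0.25·(-0.239230) = 0.4394.

0.4394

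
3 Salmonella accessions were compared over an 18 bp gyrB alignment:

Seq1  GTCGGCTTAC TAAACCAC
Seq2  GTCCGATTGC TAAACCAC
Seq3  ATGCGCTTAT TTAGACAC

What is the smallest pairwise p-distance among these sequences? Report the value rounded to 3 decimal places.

Pairwise Hamming distances:
  Seq1 vs Seq2: 3
  Seq1 vs Seq3: 7
  Seq2 vs Seq3: 8
The smallest is 3 mismatches, between Seq1 and Seq2; p = 3/18 = 0.167.

0.167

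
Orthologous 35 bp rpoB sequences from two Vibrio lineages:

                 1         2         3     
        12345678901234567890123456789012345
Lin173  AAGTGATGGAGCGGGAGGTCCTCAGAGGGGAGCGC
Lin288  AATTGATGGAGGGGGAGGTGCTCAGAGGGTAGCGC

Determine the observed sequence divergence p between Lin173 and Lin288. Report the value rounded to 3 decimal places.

0.114

Differing sites — 3:G/T; 12:C/G; 20:C/G; 30:G/T.
There are 4 differences over 35 sites, so p = 4/35 = 0.114.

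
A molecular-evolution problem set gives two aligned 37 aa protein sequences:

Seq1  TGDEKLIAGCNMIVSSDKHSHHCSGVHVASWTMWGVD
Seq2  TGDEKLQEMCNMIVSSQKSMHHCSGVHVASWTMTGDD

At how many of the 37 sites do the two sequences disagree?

Differing sites — 7:I/Q; 8:A/E; 9:G/M; 17:D/Q; 19:H/S; 20:S/M; 34:W/T; 36:V/D.
That gives 8 mismatches out of 37 aligned sites, so the Hamming distance is 8.

8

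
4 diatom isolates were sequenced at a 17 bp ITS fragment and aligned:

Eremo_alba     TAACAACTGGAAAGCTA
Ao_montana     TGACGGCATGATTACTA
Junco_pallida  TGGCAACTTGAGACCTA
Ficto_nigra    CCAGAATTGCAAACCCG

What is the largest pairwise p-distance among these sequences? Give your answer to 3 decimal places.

0.824

Pairwise Hamming distances:
  Eremo_alba vs Ao_montana: 8
  Eremo_alba vs Junco_pallida: 5
  Eremo_alba vs Ficto_nigra: 8
  Ao_montana vs Junco_pallida: 7
  Ao_montana vs Ficto_nigra: 14
  Junco_pallida vs Ficto_nigra: 10
The largest is 14 mismatches, between Ao_montana and Ficto_nigra; p = 14/17 = 0.824.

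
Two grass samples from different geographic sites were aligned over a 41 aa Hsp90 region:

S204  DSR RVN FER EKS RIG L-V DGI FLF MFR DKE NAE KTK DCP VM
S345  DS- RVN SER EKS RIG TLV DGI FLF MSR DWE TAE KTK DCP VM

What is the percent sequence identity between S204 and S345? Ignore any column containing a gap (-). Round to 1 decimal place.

Excluding the 2 gap columns leaves 39 comparable sites.
The sequences differ at positions 7 (F/S), 16 (L/T), 26 (F/S), 29 (K/W), 31 (N/T).
34 of the 39 comparable sites match, so the percent identity is 34/39 × 100 = 87.2%.

87.2%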